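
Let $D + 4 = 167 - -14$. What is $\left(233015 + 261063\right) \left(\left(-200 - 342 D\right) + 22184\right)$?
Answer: $-19046706900$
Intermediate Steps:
$D = 177$ ($D = -4 + \left(167 - -14\right) = -4 + \left(167 + 14\right) = -4 + 181 = 177$)
$\left(233015 + 261063\right) \left(\left(-200 - 342 D\right) + 22184\right) = \left(233015 + 261063\right) \left(\left(-200 - 60534\right) + 22184\right) = 494078 \left(\left(-200 - 60534\right) + 22184\right) = 494078 \left(-60734 + 22184\right) = 494078 \left(-38550\right) = -19046706900$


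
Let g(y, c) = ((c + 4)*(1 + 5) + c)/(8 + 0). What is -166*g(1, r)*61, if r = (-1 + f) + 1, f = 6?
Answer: -167079/2 ≈ -83540.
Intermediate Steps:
r = 6 (r = (-1 + 6) + 1 = 5 + 1 = 6)
g(y, c) = 3 + 7*c/8 (g(y, c) = ((4 + c)*6 + c)/8 = ((24 + 6*c) + c)*(⅛) = (24 + 7*c)*(⅛) = 3 + 7*c/8)
-166*g(1, r)*61 = -166*(3 + (7/8)*6)*61 = -166*(3 + 21/4)*61 = -166*33/4*61 = -2739/2*61 = -167079/2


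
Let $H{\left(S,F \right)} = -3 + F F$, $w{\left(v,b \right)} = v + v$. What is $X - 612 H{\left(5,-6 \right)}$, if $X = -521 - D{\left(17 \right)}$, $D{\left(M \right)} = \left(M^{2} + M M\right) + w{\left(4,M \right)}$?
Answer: $-21303$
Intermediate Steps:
$w{\left(v,b \right)} = 2 v$
$H{\left(S,F \right)} = -3 + F^{2}$
$D{\left(M \right)} = 8 + 2 M^{2}$ ($D{\left(M \right)} = \left(M^{2} + M M\right) + 2 \cdot 4 = \left(M^{2} + M^{2}\right) + 8 = 2 M^{2} + 8 = 8 + 2 M^{2}$)
$X = -1107$ ($X = -521 - \left(8 + 2 \cdot 17^{2}\right) = -521 - \left(8 + 2 \cdot 289\right) = -521 - \left(8 + 578\right) = -521 - 586 = -1107$)
$X - 612 H{\left(5,-6 \right)} = -1107 - 612 \left(-3 + \left(-6\right)^{2}\right) = -1107 - 612 \left(-3 + 36\right) = -1107 - 20196 = -21303$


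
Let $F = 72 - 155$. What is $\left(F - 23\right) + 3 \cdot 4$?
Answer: $-94$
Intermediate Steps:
$F = -83$ ($F = 72 - 155 = -83$)
$\left(F - 23\right) + 3 \cdot 4 = \left(-83 - 23\right) + 3 \cdot 4 = -106 + 12 = -94$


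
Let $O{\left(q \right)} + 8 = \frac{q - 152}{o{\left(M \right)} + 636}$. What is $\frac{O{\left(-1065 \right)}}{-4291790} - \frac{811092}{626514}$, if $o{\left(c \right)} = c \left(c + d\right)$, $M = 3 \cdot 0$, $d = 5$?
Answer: $- \frac{73797842862857}{57003970225272} \approx -1.2946$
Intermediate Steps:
$M = 0$
$o{\left(c \right)} = c \left(5 + c\right)$ ($o{\left(c \right)} = c \left(c + 5\right) = c \left(5 + c\right)$)
$O{\left(q \right)} = - \frac{1310}{159} + \frac{q}{636}$ ($O{\left(q \right)} = -8 + \frac{q - 152}{0 \left(5 + 0\right) + 636} = -8 + \frac{-152 + q}{0 \cdot 5 + 636} = -8 + \frac{-152 + q}{0 + 636} = -8 + \frac{-152 + q}{636} = -8 + \left(-152 + q\right) \frac{1}{636} = -8 + \left(- \frac{38}{159} + \frac{q}{636}\right) = - \frac{1310}{159} + \frac{q}{636}$)
$\frac{O{\left(-1065 \right)}}{-4291790} - \frac{811092}{626514} = \frac{- \frac{1310}{159} + \frac{1}{636} \left(-1065\right)}{-4291790} - \frac{811092}{626514} = \left(- \frac{1310}{159} - \frac{355}{212}\right) \left(- \frac{1}{4291790}\right) - \frac{135182}{104419} = \left(- \frac{6305}{636}\right) \left(- \frac{1}{4291790}\right) - \frac{135182}{104419} = \frac{1261}{545915688} - \frac{135182}{104419} = - \frac{73797842862857}{57003970225272}$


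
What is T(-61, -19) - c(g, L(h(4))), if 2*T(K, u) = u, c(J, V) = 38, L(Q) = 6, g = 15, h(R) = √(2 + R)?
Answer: -95/2 ≈ -47.500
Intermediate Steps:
T(K, u) = u/2
T(-61, -19) - c(g, L(h(4))) = (½)*(-19) - 1*38 = -19/2 - 38 = -95/2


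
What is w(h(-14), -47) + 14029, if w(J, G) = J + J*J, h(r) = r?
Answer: 14211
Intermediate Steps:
w(J, G) = J + J²
w(h(-14), -47) + 14029 = -14*(1 - 14) + 14029 = -14*(-13) + 14029 = 182 + 14029 = 14211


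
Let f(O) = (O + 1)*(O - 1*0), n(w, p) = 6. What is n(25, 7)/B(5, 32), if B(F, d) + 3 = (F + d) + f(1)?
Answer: ⅙ ≈ 0.16667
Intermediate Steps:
f(O) = O*(1 + O) (f(O) = (1 + O)*(O + 0) = (1 + O)*O = O*(1 + O))
B(F, d) = -1 + F + d (B(F, d) = -3 + ((F + d) + 1*(1 + 1)) = -3 + ((F + d) + 1*2) = -3 + ((F + d) + 2) = -3 + (2 + F + d) = -1 + F + d)
n(25, 7)/B(5, 32) = 6/(-1 + 5 + 32) = 6/36 = 6*(1/36) = ⅙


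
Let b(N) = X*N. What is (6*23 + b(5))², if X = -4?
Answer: 13924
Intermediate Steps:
b(N) = -4*N
(6*23 + b(5))² = (6*23 - 4*5)² = (138 - 20)² = 118² = 13924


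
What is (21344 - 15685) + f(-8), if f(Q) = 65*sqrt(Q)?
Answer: 5659 + 130*I*sqrt(2) ≈ 5659.0 + 183.85*I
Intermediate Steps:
(21344 - 15685) + f(-8) = (21344 - 15685) + 65*sqrt(-8) = 5659 + 65*(2*I*sqrt(2)) = 5659 + 130*I*sqrt(2)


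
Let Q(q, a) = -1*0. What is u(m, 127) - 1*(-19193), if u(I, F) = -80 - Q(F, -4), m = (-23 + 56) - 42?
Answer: 19113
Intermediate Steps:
Q(q, a) = 0
m = -9 (m = 33 - 42 = -9)
u(I, F) = -80 (u(I, F) = -80 - 1*0 = -80 + 0 = -80)
u(m, 127) - 1*(-19193) = -80 - 1*(-19193) = -80 + 19193 = 19113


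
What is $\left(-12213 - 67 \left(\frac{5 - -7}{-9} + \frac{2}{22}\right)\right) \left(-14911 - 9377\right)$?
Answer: $294607552$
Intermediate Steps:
$\left(-12213 - 67 \left(\frac{5 - -7}{-9} + \frac{2}{22}\right)\right) \left(-14911 - 9377\right) = \left(-12213 - 67 \left(\left(5 + 7\right) \left(- \frac{1}{9}\right) + 2 \cdot \frac{1}{22}\right)\right) \left(-24288\right) = \left(-12213 - 67 \left(12 \left(- \frac{1}{9}\right) + \frac{1}{11}\right)\right) \left(-24288\right) = \left(-12213 - 67 \left(- \frac{4}{3} + \frac{1}{11}\right)\right) \left(-24288\right) = \left(-12213 - - \frac{2747}{33}\right) \left(-24288\right) = \left(-12213 + \frac{2747}{33}\right) \left(-24288\right) = \left(- \frac{400282}{33}\right) \left(-24288\right) = 294607552$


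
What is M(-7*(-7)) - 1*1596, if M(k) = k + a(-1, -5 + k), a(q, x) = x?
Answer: -1503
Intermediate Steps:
M(k) = -5 + 2*k (M(k) = k + (-5 + k) = -5 + 2*k)
M(-7*(-7)) - 1*1596 = (-5 + 2*(-7*(-7))) - 1*1596 = (-5 + 2*49) - 1596 = (-5 + 98) - 1596 = 93 - 1596 = -1503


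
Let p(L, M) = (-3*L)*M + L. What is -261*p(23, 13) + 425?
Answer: 228539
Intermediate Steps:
p(L, M) = L - 3*L*M (p(L, M) = -3*L*M + L = L - 3*L*M)
-261*p(23, 13) + 425 = -6003*(1 - 3*13) + 425 = -6003*(1 - 39) + 425 = -6003*(-38) + 425 = -261*(-874) + 425 = 228114 + 425 = 228539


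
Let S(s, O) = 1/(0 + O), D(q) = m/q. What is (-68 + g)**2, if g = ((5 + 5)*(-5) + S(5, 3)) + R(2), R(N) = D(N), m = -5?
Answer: 519841/36 ≈ 14440.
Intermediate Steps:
D(q) = -5/q
S(s, O) = 1/O
R(N) = -5/N
g = -313/6 (g = ((5 + 5)*(-5) + 1/3) - 5/2 = (10*(-5) + 1/3) - 5*1/2 = (-50 + 1/3) - 5/2 = -149/3 - 5/2 = -313/6 ≈ -52.167)
(-68 + g)**2 = (-68 - 313/6)**2 = (-721/6)**2 = 519841/36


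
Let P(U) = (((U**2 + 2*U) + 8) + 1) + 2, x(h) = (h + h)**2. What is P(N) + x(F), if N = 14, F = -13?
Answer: 911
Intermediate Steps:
x(h) = 4*h**2 (x(h) = (2*h)**2 = 4*h**2)
P(U) = 11 + U**2 + 2*U (P(U) = ((8 + U**2 + 2*U) + 1) + 2 = (9 + U**2 + 2*U) + 2 = 11 + U**2 + 2*U)
P(N) + x(F) = (11 + 14**2 + 2*14) + 4*(-13)**2 = (11 + 196 + 28) + 4*169 = 235 + 676 = 911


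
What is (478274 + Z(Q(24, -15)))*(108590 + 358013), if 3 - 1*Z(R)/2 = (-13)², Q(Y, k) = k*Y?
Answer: 223009171026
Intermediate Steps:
Q(Y, k) = Y*k
Z(R) = -332 (Z(R) = 6 - 2*(-13)² = 6 - 2*169 = 6 - 338 = -332)
(478274 + Z(Q(24, -15)))*(108590 + 358013) = (478274 - 332)*(108590 + 358013) = 477942*466603 = 223009171026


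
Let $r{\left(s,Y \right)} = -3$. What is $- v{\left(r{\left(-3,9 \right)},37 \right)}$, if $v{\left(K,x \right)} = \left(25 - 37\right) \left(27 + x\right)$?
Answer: $768$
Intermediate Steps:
$v{\left(K,x \right)} = -324 - 12 x$ ($v{\left(K,x \right)} = - 12 \left(27 + x\right) = -324 - 12 x$)
$- v{\left(r{\left(-3,9 \right)},37 \right)} = - (-324 - 444) = \left(-1\right) \left(-768\right) = 768$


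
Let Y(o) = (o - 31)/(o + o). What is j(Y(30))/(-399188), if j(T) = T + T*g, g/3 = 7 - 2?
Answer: 1/1496955 ≈ 6.6802e-7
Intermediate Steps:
Y(o) = (-31 + o)/(2*o) (Y(o) = (-31 + o)/((2*o)) = (-31 + o)*(1/(2*o)) = (-31 + o)/(2*o))
g = 15 (g = 3*(7 - 2) = 3*5 = 15)
j(T) = 16*T (j(T) = T + T*15 = T + 15*T = 16*T)
j(Y(30))/(-399188) = (16*((½)*(-31 + 30)/30))/(-399188) = (16*((½)*(1/30)*(-1)))*(-1/399188) = (16*(-1/60))*(-1/399188) = -4/15*(-1/399188) = 1/1496955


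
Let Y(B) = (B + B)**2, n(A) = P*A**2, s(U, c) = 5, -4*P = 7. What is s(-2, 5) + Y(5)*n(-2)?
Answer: -695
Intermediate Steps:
P = -7/4 (P = -1/4*7 = -7/4 ≈ -1.7500)
n(A) = -7*A**2/4
Y(B) = 4*B**2 (Y(B) = (2*B)**2 = 4*B**2)
s(-2, 5) + Y(5)*n(-2) = 5 + (4*5**2)*(-7/4*(-2)**2) = 5 + (4*25)*(-7/4*4) = 5 + 100*(-7) = 5 - 700 = -695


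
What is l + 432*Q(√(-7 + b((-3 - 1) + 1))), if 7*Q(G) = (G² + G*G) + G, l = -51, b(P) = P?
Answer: -8997/7 + 432*I*√10/7 ≈ -1285.3 + 195.16*I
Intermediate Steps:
Q(G) = G/7 + 2*G²/7 (Q(G) = ((G² + G*G) + G)/7 = ((G² + G²) + G)/7 = (2*G² + G)/7 = (G + 2*G²)/7 = G/7 + 2*G²/7)
l + 432*Q(√(-7 + b((-3 - 1) + 1))) = -51 + 432*(√(-7 + ((-3 - 1) + 1))*(1 + 2*√(-7 + ((-3 - 1) + 1)))/7) = -51 + 432*(√(-7 + (-4 + 1))*(1 + 2*√(-7 + (-4 + 1)))/7) = -51 + 432*(√(-7 - 3)*(1 + 2*√(-7 - 3))/7) = -51 + 432*(√(-10)*(1 + 2*√(-10))/7) = -51 + 432*((I*√10)*(1 + 2*(I*√10))/7) = -51 + 432*((I*√10)*(1 + 2*I*√10)/7) = -51 + 432*(I*√10*(1 + 2*I*√10)/7) = -51 + 432*I*√10*(1 + 2*I*√10)/7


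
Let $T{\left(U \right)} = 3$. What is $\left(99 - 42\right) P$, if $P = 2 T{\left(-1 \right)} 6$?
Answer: $2052$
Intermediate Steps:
$P = 36$ ($P = 2 \cdot 3 \cdot 6 = 6 \cdot 6 = 36$)
$\left(99 - 42\right) P = \left(99 - 42\right) 36 = 57 \cdot 36 = 2052$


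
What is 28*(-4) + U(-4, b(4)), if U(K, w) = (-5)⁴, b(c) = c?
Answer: 513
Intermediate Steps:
U(K, w) = 625
28*(-4) + U(-4, b(4)) = 28*(-4) + 625 = -112 + 625 = 513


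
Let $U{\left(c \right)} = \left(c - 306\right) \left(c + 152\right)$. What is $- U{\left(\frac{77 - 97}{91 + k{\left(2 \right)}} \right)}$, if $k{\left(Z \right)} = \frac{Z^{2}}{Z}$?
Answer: $\frac{401995448}{8649} \approx 46479.0$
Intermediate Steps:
$k{\left(Z \right)} = Z$
$U{\left(c \right)} = \left(-306 + c\right) \left(152 + c\right)$
$- U{\left(\frac{77 - 97}{91 + k{\left(2 \right)}} \right)} = - (-46512 + \left(\frac{77 - 97}{91 + 2}\right)^{2} - 154 \frac{77 - 97}{91 + 2}) = - (-46512 + \left(- \frac{20}{93}\right)^{2} - 154 \left(- \frac{20}{93}\right)) = - (-46512 + \left(\left(-20\right) \frac{1}{93}\right)^{2} - 154 \left(\left(-20\right) \frac{1}{93}\right)) = - (-46512 + \left(- \frac{20}{93}\right)^{2} - - \frac{3080}{93}) = - (-46512 + \frac{400}{8649} + \frac{3080}{93}) = \left(-1\right) \left(- \frac{401995448}{8649}\right) = \frac{401995448}{8649}$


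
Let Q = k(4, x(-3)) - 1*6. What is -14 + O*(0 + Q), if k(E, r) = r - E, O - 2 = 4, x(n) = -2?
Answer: -86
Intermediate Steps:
O = 6 (O = 2 + 4 = 6)
Q = -12 (Q = (-2 - 1*4) - 1*6 = (-2 - 4) - 6 = -6 - 6 = -12)
-14 + O*(0 + Q) = -14 + 6*(0 - 12) = -14 + 6*(-12) = -14 - 72 = -86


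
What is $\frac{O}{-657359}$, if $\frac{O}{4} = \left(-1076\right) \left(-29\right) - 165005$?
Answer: $\frac{535204}{657359} \approx 0.81417$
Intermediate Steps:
$O = -535204$ ($O = 4 \left(\left(-1076\right) \left(-29\right) - 165005\right) = 4 \left(31204 - 165005\right) = 4 \left(-133801\right) = -535204$)
$\frac{O}{-657359} = - \frac{535204}{-657359} = \left(-535204\right) \left(- \frac{1}{657359}\right) = \frac{535204}{657359}$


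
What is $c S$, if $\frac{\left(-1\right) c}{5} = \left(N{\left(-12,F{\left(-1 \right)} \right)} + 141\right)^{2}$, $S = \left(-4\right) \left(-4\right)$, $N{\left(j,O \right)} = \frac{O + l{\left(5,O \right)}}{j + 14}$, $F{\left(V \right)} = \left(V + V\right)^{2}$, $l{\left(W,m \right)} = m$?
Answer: $-1682000$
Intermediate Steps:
$F{\left(V \right)} = 4 V^{2}$ ($F{\left(V \right)} = \left(2 V\right)^{2} = 4 V^{2}$)
$N{\left(j,O \right)} = \frac{2 O}{14 + j}$ ($N{\left(j,O \right)} = \frac{O + O}{j + 14} = \frac{2 O}{14 + j}$)
$S = 16$
$c = -105125$ ($c = - 5 \left(\frac{2 \cdot 4 \left(-1\right)^{2}}{14 - 12} + 141\right)^{2} = - 5 \left(\frac{2 \cdot 4 \cdot 1}{2} + 141\right)^{2} = - 5 \left(2 \cdot 4 \cdot \frac{1}{2} + 141\right)^{2} = - 5 \left(4 + 141\right)^{2} = - 5 \cdot 145^{2} = \left(-5\right) 21025 = -105125$)
$c S = \left(-105125\right) 16 = -1682000$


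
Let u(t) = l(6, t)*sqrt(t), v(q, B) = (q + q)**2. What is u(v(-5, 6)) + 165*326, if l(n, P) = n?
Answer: 53850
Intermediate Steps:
v(q, B) = 4*q**2 (v(q, B) = (2*q)**2 = 4*q**2)
u(t) = 6*sqrt(t)
u(v(-5, 6)) + 165*326 = 6*sqrt(4*(-5)**2) + 165*326 = 6*sqrt(4*25) + 53790 = 6*sqrt(100) + 53790 = 6*10 + 53790 = 60 + 53790 = 53850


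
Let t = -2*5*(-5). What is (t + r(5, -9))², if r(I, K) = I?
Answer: 3025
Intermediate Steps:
t = 50 (t = -10*(-5) = 50)
(t + r(5, -9))² = (50 + 5)² = 55² = 3025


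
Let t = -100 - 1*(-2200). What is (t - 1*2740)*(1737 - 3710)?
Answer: 1262720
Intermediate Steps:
t = 2100 (t = -100 + 2200 = 2100)
(t - 1*2740)*(1737 - 3710) = (2100 - 1*2740)*(1737 - 3710) = (2100 - 2740)*(-1973) = -640*(-1973) = 1262720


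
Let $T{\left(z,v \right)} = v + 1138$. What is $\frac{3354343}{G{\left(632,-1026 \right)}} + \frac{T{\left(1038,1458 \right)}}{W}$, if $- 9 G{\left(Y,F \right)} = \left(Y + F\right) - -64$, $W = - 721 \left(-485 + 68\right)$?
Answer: $\frac{3025520395613}{33072270} \approx 91482.0$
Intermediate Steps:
$T{\left(z,v \right)} = 1138 + v$
$W = 300657$ ($W = \left(-721\right) \left(-417\right) = 300657$)
$G{\left(Y,F \right)} = - \frac{64}{9} - \frac{F}{9} - \frac{Y}{9}$ ($G{\left(Y,F \right)} = - \frac{\left(Y + F\right) - -64}{9} = - \frac{\left(F + Y\right) + \left(-2 + 66\right)}{9} = - \frac{\left(F + Y\right) + 64}{9} = - \frac{64 + F + Y}{9} = - \frac{64}{9} - \frac{F}{9} - \frac{Y}{9}$)
$\frac{3354343}{G{\left(632,-1026 \right)}} + \frac{T{\left(1038,1458 \right)}}{W} = \frac{3354343}{- \frac{64}{9} - -114 - \frac{632}{9}} + \frac{1138 + 1458}{300657} = \frac{3354343}{- \frac{64}{9} + 114 - \frac{632}{9}} + 2596 \cdot \frac{1}{300657} = \frac{3354343}{\frac{110}{3}} + \frac{2596}{300657} = 3354343 \cdot \frac{3}{110} + \frac{2596}{300657} = \frac{10063029}{110} + \frac{2596}{300657} = \frac{3025520395613}{33072270}$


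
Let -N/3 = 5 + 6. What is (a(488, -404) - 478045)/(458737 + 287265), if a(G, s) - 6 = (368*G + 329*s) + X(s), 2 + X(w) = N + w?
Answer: -215905/373001 ≈ -0.57883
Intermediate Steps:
N = -33 (N = -3*(5 + 6) = -3*11 = -33)
X(w) = -35 + w (X(w) = -2 + (-33 + w) = -35 + w)
a(G, s) = -29 + 330*s + 368*G (a(G, s) = 6 + ((368*G + 329*s) + (-35 + s)) = 6 + ((329*s + 368*G) + (-35 + s)) = 6 + (-35 + 330*s + 368*G) = -29 + 330*s + 368*G)
(a(488, -404) - 478045)/(458737 + 287265) = ((-29 + 330*(-404) + 368*488) - 478045)/(458737 + 287265) = ((-29 - 133320 + 179584) - 478045)/746002 = (46235 - 478045)*(1/746002) = -431810*1/746002 = -215905/373001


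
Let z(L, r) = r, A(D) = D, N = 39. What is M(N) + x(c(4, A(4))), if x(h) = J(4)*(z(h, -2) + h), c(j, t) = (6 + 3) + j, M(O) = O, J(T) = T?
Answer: 83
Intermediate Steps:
c(j, t) = 9 + j
x(h) = -8 + 4*h (x(h) = 4*(-2 + h) = -8 + 4*h)
M(N) + x(c(4, A(4))) = 39 + (-8 + 4*(9 + 4)) = 39 + (-8 + 4*13) = 39 + (-8 + 52) = 39 + 44 = 83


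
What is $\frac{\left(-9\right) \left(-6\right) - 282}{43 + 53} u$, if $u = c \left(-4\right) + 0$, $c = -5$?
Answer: $- \frac{95}{2} \approx -47.5$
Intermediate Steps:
$u = 20$ ($u = \left(-5\right) \left(-4\right) + 0 = 20 + 0 = 20$)
$\frac{\left(-9\right) \left(-6\right) - 282}{43 + 53} u = \frac{\left(-9\right) \left(-6\right) - 282}{43 + 53} \cdot 20 = \frac{54 - 282}{96} \cdot 20 = \left(-228\right) \frac{1}{96} \cdot 20 = \left(- \frac{19}{8}\right) 20 = - \frac{95}{2}$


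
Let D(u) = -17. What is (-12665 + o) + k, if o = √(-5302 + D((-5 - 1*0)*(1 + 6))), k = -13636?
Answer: -26301 + 3*I*√591 ≈ -26301.0 + 72.932*I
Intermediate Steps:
o = 3*I*√591 (o = √(-5302 - 17) = √(-5319) = 3*I*√591 ≈ 72.932*I)
(-12665 + o) + k = (-12665 + 3*I*√591) - 13636 = -26301 + 3*I*√591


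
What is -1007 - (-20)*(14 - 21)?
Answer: -1147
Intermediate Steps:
-1007 - (-20)*(14 - 21) = -1007 - (-20)*(-7) = -1007 - 1*140 = -1007 - 140 = -1147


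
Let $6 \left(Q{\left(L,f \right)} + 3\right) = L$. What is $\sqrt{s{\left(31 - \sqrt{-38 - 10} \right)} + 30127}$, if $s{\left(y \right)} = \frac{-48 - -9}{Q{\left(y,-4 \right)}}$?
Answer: $\sqrt{\frac{-391417 + 120508 i \sqrt{3}}{-13 + 4 i \sqrt{3}}} \approx 173.53 - 0.022 i$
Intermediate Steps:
$Q{\left(L,f \right)} = -3 + \frac{L}{6}$
$s{\left(y \right)} = - \frac{39}{-3 + \frac{y}{6}}$ ($s{\left(y \right)} = \frac{-48 - -9}{-3 + \frac{y}{6}} = \frac{-48 + 9}{-3 + \frac{y}{6}} = - \frac{39}{-3 + \frac{y}{6}}$)
$\sqrt{s{\left(31 - \sqrt{-38 - 10} \right)} + 30127} = \sqrt{- \frac{234}{-18 + \left(31 - \sqrt{-38 - 10}\right)} + 30127} = \sqrt{- \frac{234}{-18 + \left(31 - \sqrt{-48}\right)} + 30127} = \sqrt{- \frac{234}{-18 + \left(31 - 4 i \sqrt{3}\right)} + 30127} = \sqrt{- \frac{234}{13 - 4 i \sqrt{3}} + 30127} = \sqrt{30127 - \frac{234}{13 - 4 i \sqrt{3}}}$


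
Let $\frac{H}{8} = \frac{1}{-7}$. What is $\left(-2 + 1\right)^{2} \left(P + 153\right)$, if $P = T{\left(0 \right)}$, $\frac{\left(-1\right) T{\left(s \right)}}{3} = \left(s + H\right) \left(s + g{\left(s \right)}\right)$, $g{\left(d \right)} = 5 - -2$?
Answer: $177$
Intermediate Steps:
$g{\left(d \right)} = 7$ ($g{\left(d \right)} = 5 + 2 = 7$)
$H = - \frac{8}{7}$ ($H = \frac{8}{-7} = 8 \left(- \frac{1}{7}\right) = - \frac{8}{7} \approx -1.1429$)
$T{\left(s \right)} = - 3 \left(7 + s\right) \left(- \frac{8}{7} + s\right)$ ($T{\left(s \right)} = - 3 \left(s - \frac{8}{7}\right) \left(s + 7\right) = - 3 \left(- \frac{8}{7} + s\right) \left(7 + s\right) = - 3 \left(7 + s\right) \left(- \frac{8}{7} + s\right)$)
$P = 24$ ($P = 24 - 3 \cdot 0^{2} - 0 = 24 - 0 + 0 = 24 + 0 + 0 = 24$)
$\left(-2 + 1\right)^{2} \left(P + 153\right) = \left(-2 + 1\right)^{2} \left(24 + 153\right) = \left(-1\right)^{2} \cdot 177 = 1 \cdot 177 = 177$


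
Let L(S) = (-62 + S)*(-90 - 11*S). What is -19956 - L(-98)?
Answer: 138124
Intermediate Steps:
L(S) = (-90 - 11*S)*(-62 + S)
-19956 - L(-98) = -19956 - (5580 - 11*(-98)² + 592*(-98)) = -19956 - (5580 - 11*9604 - 58016) = -19956 - (5580 - 105644 - 58016) = -19956 - 1*(-158080) = -19956 + 158080 = 138124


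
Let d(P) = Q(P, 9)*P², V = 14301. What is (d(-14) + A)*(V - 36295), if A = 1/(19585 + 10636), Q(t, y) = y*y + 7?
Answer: -11464412287146/30221 ≈ -3.7935e+8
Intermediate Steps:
Q(t, y) = 7 + y² (Q(t, y) = y² + 7 = 7 + y²)
A = 1/30221 ≈ 3.3090e-5
d(P) = 88*P² (d(P) = (7 + 9²)*P² = (7 + 81)*P² = 88*P²)
(d(-14) + A)*(V - 36295) = (88*(-14)² + 1/30221)*(14301 - 36295) = (88*196 + 1/30221)*(-21994) = (17248 + 1/30221)*(-21994) = (521251809/30221)*(-21994) = -11464412287146/30221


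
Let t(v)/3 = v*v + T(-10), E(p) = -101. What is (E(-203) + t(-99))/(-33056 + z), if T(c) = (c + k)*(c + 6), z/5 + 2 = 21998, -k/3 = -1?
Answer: 14693/38462 ≈ 0.38201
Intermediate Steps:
k = 3 (k = -3*(-1) = 3)
z = 109980 (z = -10 + 5*21998 = -10 + 109990 = 109980)
T(c) = (3 + c)*(6 + c) (T(c) = (c + 3)*(c + 6) = (3 + c)*(6 + c))
t(v) = 84 + 3*v² (t(v) = 3*(v*v + (18 + (-10)² + 9*(-10))) = 3*(v² + (18 + 100 - 90)) = 3*(v² + 28) = 3*(28 + v²) = 84 + 3*v²)
(E(-203) + t(-99))/(-33056 + z) = (-101 + (84 + 3*(-99)²))/(-33056 + 109980) = (-101 + (84 + 3*9801))/76924 = (-101 + (84 + 29403))*(1/76924) = (-101 + 29487)*(1/76924) = 29386*(1/76924) = 14693/38462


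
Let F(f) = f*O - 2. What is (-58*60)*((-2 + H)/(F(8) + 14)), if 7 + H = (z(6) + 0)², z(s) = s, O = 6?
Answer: -1566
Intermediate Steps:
F(f) = -2 + 6*f (F(f) = f*6 - 2 = 6*f - 2 = -2 + 6*f)
H = 29 (H = -7 + (6 + 0)² = -7 + 6² = -7 + 36 = 29)
(-58*60)*((-2 + H)/(F(8) + 14)) = (-58*60)*((-2 + 29)/((-2 + 6*8) + 14)) = -93960/((-2 + 48) + 14) = -93960/(46 + 14) = -93960/60 = -3480*9/20 = -1566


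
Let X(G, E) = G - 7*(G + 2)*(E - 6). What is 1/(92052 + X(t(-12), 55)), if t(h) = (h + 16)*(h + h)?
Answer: 1/124198 ≈ 8.0517e-6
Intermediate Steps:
t(h) = 2*h*(16 + h) (t(h) = (16 + h)*(2*h) = 2*h*(16 + h))
X(G, E) = G - 7*(-6 + E)*(2 + G) (X(G, E) = G - 7*(2 + G)*(-6 + E) = G - 7*(-6 + E)*(2 + G))
1/(92052 + X(t(-12), 55)) = 1/(92052 + (84 - 14*55 + 43*(2*(-12)*(16 - 12)) - 7*55*2*(-12)*(16 - 12))) = 1/(92052 + (84 - 770 + 43*(2*(-12)*4) - 7*55*2*(-12)*4)) = 1/(92052 + (84 - 770 + 43*(-96) - 7*55*(-96))) = 1/(92052 + (84 - 770 - 4128 + 36960)) = 1/(92052 + 32146) = 1/124198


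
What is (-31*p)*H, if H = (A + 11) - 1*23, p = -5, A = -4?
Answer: -2480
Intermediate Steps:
H = -16 (H = (-4 + 11) - 1*23 = 7 - 23 = -16)
(-31*p)*H = -31*(-5)*(-16) = 155*(-16) = -2480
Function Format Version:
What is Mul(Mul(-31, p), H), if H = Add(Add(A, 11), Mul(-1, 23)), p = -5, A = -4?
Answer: -2480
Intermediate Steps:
H = -16 (H = Add(Add(-4, 11), Mul(-1, 23)) = Add(7, -23) = -16)
Mul(Mul(-31, p), H) = Mul(Mul(-31, -5), -16) = Mul(155, -16) = -2480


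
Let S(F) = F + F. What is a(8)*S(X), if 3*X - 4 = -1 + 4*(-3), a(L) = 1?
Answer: -6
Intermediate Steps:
X = -3 (X = 4/3 + (-1 + 4*(-3))/3 = 4/3 + (-1 - 12)/3 = 4/3 + (1/3)*(-13) = 4/3 - 13/3 = -3)
S(F) = 2*F
a(8)*S(X) = 1*(2*(-3)) = 1*(-6) = -6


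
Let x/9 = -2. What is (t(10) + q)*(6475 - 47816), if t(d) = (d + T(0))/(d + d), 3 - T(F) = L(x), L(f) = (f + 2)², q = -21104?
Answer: 17459255143/20 ≈ 8.7296e+8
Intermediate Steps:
x = -18 (x = 9*(-2) = -18)
L(f) = (2 + f)²
T(F) = -253 (T(F) = 3 - (2 - 18)² = 3 - 1*(-16)² = 3 - 1*256 = 3 - 256 = -253)
t(d) = (-253 + d)/(2*d) (t(d) = (d - 253)/(d + d) = (-253 + d)/((2*d)) = (-253 + d)*(1/(2*d)) = (-253 + d)/(2*d))
(t(10) + q)*(6475 - 47816) = ((½)*(-253 + 10)/10 - 21104)*(6475 - 47816) = ((½)*(⅒)*(-243) - 21104)*(-41341) = (-243/20 - 21104)*(-41341) = -422323/20*(-41341) = 17459255143/20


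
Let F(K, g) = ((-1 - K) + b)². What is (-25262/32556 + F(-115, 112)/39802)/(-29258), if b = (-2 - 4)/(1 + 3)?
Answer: 593441249/37912338277296 ≈ 1.5653e-5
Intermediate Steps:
b = -3/2 (b = -6/4 = -6*¼ = -3/2 ≈ -1.5000)
F(K, g) = (-5/2 - K)² (F(K, g) = ((-1 - K) - 3/2)² = (-5/2 - K)²)
(-25262/32556 + F(-115, 112)/39802)/(-29258) = (-25262/32556 + ((5 + 2*(-115))²/4)/39802)/(-29258) = (-25262*1/32556 + ((5 - 230)²/4)*(1/39802))*(-1/29258) = (-12631/16278 + ((¼)*(-225)²)*(1/39802))*(-1/29258) = (-12631/16278 + ((¼)*50625)*(1/39802))*(-1/29258) = (-12631/16278 + (50625/4)*(1/39802))*(-1/29258) = (-12631/16278 + 50625/159208)*(-1/29258) = -593441249/1295793912*(-1/29258) = 593441249/37912338277296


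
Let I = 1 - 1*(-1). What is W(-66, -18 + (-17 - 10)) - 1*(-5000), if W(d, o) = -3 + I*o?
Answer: 4907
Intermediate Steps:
I = 2 (I = 1 + 1 = 2)
W(d, o) = -3 + 2*o
W(-66, -18 + (-17 - 10)) - 1*(-5000) = (-3 + 2*(-18 + (-17 - 10))) - 1*(-5000) = (-3 + 2*(-18 - 27)) + 5000 = (-3 + 2*(-45)) + 5000 = (-3 - 90) + 5000 = -93 + 5000 = 4907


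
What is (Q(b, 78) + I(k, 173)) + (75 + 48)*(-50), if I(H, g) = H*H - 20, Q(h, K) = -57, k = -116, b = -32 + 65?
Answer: 7229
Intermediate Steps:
b = 33
I(H, g) = -20 + H² (I(H, g) = H² - 20 = -20 + H²)
(Q(b, 78) + I(k, 173)) + (75 + 48)*(-50) = (-57 + (-20 + (-116)²)) + (75 + 48)*(-50) = (-57 + (-20 + 13456)) + 123*(-50) = (-57 + 13436) - 6150 = 13379 - 6150 = 7229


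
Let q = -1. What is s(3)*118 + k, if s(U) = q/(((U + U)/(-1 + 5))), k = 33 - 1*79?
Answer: -374/3 ≈ -124.67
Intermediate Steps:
k = -46 (k = 33 - 79 = -46)
s(U) = -2/U (s(U) = -1/((U + U)/(-1 + 5)) = -1/((2*U)/4) = -1/((2*U)*(¼)) = -1/(U/2) = -2/U)
s(3)*118 + k = -2/3*118 - 46 = -2*⅓*118 - 46 = -⅔*118 - 46 = -236/3 - 46 = -374/3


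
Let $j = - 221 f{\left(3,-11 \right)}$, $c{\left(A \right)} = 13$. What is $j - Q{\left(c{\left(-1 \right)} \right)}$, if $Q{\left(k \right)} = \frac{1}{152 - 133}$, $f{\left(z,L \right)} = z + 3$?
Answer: $- \frac{25195}{19} \approx -1326.1$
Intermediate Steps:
$f{\left(z,L \right)} = 3 + z$
$Q{\left(k \right)} = \frac{1}{19}$
$j = -1326$ ($j = - 221 \left(3 + 3\right) = \left(-221\right) 6 = -1326$)
$j - Q{\left(c{\left(-1 \right)} \right)} = -1326 - \frac{1}{19} = - \frac{25195}{19}$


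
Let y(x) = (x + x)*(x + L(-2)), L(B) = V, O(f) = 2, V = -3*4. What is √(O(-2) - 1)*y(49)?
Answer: 3626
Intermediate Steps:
V = -12
L(B) = -12
y(x) = 2*x*(-12 + x) (y(x) = (x + x)*(x - 12) = (2*x)*(-12 + x) = 2*x*(-12 + x))
√(O(-2) - 1)*y(49) = √(2 - 1)*(2*49*(-12 + 49)) = √1*(2*49*37) = 1*3626 = 3626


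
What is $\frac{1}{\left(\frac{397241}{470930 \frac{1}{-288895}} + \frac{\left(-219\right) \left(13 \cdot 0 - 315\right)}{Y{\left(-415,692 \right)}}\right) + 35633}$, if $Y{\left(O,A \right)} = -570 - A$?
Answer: $- \frac{29715683}{6184180654618} \approx -4.8051 \cdot 10^{-6}$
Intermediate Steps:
$\frac{1}{\left(\frac{397241}{470930 \frac{1}{-288895}} + \frac{\left(-219\right) \left(13 \cdot 0 - 315\right)}{Y{\left(-415,692 \right)}}\right) + 35633} = \frac{1}{\left(\frac{397241}{470930 \frac{1}{-288895}} + \frac{\left(-219\right) \left(13 \cdot 0 - 315\right)}{-570 - 692}\right) + 35633} = \frac{1}{\left(\frac{397241}{470930 \left(- \frac{1}{288895}\right)} + \frac{\left(-219\right) \left(0 - 315\right)}{-570 - 692}\right) + 35633} = \frac{1}{\left(\frac{397241}{- \frac{94186}{57779}} + \frac{\left(-219\right) \left(-315\right)}{-1262}\right) + 35633} = \frac{1}{\left(397241 \left(- \frac{57779}{94186}\right) + 68985 \left(- \frac{1}{1262}\right)\right) + 35633} = \frac{1}{\left(- \frac{22952187739}{94186} - \frac{68985}{1262}\right) + 35633} = \frac{1}{- \frac{7243039586957}{29715683} + 35633} = \frac{1}{- \frac{6184180654618}{29715683}} = - \frac{29715683}{6184180654618}$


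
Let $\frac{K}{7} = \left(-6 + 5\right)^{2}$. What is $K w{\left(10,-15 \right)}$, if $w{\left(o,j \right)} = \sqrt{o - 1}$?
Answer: $21$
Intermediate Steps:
$w{\left(o,j \right)} = \sqrt{-1 + o}$
$K = 7$ ($K = 7 \left(-6 + 5\right)^{2} = 7 \left(-1\right)^{2} = 7 \cdot 1 = 7$)
$K w{\left(10,-15 \right)} = 7 \sqrt{-1 + 10} = 7 \sqrt{9} = 7 \cdot 3 = 21$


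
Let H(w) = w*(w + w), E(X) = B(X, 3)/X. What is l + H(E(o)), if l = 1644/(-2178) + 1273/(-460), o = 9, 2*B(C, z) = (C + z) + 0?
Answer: -1319137/500940 ≈ -2.6333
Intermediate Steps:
B(C, z) = C/2 + z/2 (B(C, z) = ((C + z) + 0)/2 = (C + z)/2 = C/2 + z/2)
E(X) = (3/2 + X/2)/X (E(X) = (X/2 + (1/2)*3)/X = (X/2 + 3/2)/X = (3/2 + X/2)/X)
H(w) = 2*w**2 (H(w) = w*(2*w) = 2*w**2)
l = -588139/166980 (l = 1644*(-1/2178) + 1273*(-1/460) = -274/363 - 1273/460 = -588139/166980 ≈ -3.5222)
l + H(E(o)) = -588139/166980 + 2*((1/2)*(3 + 9)/9)**2 = -588139/166980 + 2*((1/2)*(1/9)*12)**2 = -588139/166980 + 2*(2/3)**2 = -588139/166980 + 2*(4/9) = -588139/166980 + 8/9 = -1319137/500940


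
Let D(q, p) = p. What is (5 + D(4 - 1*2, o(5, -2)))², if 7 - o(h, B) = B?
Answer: 196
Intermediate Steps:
o(h, B) = 7 - B
(5 + D(4 - 1*2, o(5, -2)))² = (5 + (7 - 1*(-2)))² = (5 + (7 + 2))² = (5 + 9)² = 14² = 196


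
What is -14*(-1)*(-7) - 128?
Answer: -226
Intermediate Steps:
-14*(-1)*(-7) - 128 = 14*(-7) - 128 = -98 - 128 = -226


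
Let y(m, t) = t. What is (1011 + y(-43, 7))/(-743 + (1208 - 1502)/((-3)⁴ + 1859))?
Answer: -987460/720857 ≈ -1.3698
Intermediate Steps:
(1011 + y(-43, 7))/(-743 + (1208 - 1502)/((-3)⁴ + 1859)) = (1011 + 7)/(-743 + (1208 - 1502)/((-3)⁴ + 1859)) = 1018/(-743 - 294/(81 + 1859)) = 1018/(-743 - 294/1940) = 1018/(-743 - 294*1/1940) = 1018/(-743 - 147/970) = 1018/(-720857/970) = 1018*(-970/720857) = -987460/720857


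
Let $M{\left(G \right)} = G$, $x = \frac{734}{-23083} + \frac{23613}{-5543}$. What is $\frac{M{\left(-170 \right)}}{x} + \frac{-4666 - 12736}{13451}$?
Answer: $\frac{283021381881948}{7386313208891} \approx 38.317$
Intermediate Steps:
$x = - \frac{549127441}{127949069}$ ($x = 734 \left(- \frac{1}{23083}\right) + 23613 \left(- \frac{1}{5543}\right) = - \frac{734}{23083} - \frac{23613}{5543} = - \frac{549127441}{127949069} \approx -4.2918$)
$\frac{M{\left(-170 \right)}}{x} + \frac{-4666 - 12736}{13451} = - \frac{170}{- \frac{549127441}{127949069}} + \frac{-4666 - 12736}{13451} = \left(-170\right) \left(- \frac{127949069}{549127441}\right) - \frac{17402}{13451} = \frac{21751341730}{549127441} - \frac{17402}{13451} = \frac{283021381881948}{7386313208891}$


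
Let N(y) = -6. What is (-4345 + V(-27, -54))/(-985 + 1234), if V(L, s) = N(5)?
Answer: -4351/249 ≈ -17.474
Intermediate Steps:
V(L, s) = -6
(-4345 + V(-27, -54))/(-985 + 1234) = (-4345 - 6)/(-985 + 1234) = -4351/249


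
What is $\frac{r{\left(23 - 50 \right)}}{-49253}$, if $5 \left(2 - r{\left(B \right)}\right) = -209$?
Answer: $- \frac{219}{246265} \approx -0.00088929$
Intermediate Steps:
$r{\left(B \right)} = \frac{219}{5}$ ($r{\left(B \right)} = 2 - - \frac{209}{5} = 2 + \frac{209}{5} = \frac{219}{5}$)
$\frac{r{\left(23 - 50 \right)}}{-49253} = \frac{219}{5 \left(-49253\right)} = \frac{219}{5} \left(- \frac{1}{49253}\right) = - \frac{219}{246265}$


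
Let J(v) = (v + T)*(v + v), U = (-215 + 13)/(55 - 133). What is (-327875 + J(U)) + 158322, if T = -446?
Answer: -261383299/1521 ≈ -1.7185e+5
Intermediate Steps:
U = 101/39 (U = -202/(-78) = -202*(-1/78) = 101/39 ≈ 2.5897)
J(v) = 2*v*(-446 + v) (J(v) = (v - 446)*(v + v) = (-446 + v)*(2*v) = 2*v*(-446 + v))
(-327875 + J(U)) + 158322 = (-327875 + 2*(101/39)*(-446 + 101/39)) + 158322 = (-327875 + 2*(101/39)*(-17293/39)) + 158322 = (-327875 - 3493186/1521) + 158322 = -502191061/1521 + 158322 = -261383299/1521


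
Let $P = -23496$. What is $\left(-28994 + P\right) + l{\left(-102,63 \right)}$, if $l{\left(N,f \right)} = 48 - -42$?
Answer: $-52400$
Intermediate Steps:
$l{\left(N,f \right)} = 90$ ($l{\left(N,f \right)} = 48 + 42 = 90$)
$\left(-28994 + P\right) + l{\left(-102,63 \right)} = \left(-28994 - 23496\right) + 90 = -52490 + 90 = -52400$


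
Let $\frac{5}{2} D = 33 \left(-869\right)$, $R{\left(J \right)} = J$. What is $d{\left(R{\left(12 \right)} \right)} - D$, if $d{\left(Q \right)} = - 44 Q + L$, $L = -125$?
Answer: $\frac{54089}{5} \approx 10818.0$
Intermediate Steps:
$D = - \frac{57354}{5}$ ($D = \frac{2 \cdot 33 \left(-869\right)}{5} = \frac{2}{5} \left(-28677\right) = - \frac{57354}{5} \approx -11471.0$)
$d{\left(Q \right)} = -125 - 44 Q$ ($d{\left(Q \right)} = - 44 Q - 125 = -125 - 44 Q$)
$d{\left(R{\left(12 \right)} \right)} - D = \left(-125 - 528\right) - - \frac{57354}{5} = \left(-125 - 528\right) + \frac{57354}{5} = -653 + \frac{57354}{5} = \frac{54089}{5}$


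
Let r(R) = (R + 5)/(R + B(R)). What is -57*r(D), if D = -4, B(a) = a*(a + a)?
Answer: -57/28 ≈ -2.0357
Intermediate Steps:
B(a) = 2*a**2 (B(a) = a*(2*a) = 2*a**2)
r(R) = (5 + R)/(R + 2*R**2) (r(R) = (R + 5)/(R + 2*R**2) = (5 + R)/(R + 2*R**2))
-57*r(D) = -57*(5 - 4)/((-4)*(1 + 2*(-4))) = -(-57)/(4*(1 - 8)) = -(-57)/(4*(-7)) = -(-57)*(-1)/(4*7) = -57*1/28 = -57/28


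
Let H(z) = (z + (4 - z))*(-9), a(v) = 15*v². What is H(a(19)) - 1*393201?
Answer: -393237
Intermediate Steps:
H(z) = -36 (H(z) = 4*(-9) = -36)
H(a(19)) - 1*393201 = -36 - 1*393201 = -36 - 393201 = -393237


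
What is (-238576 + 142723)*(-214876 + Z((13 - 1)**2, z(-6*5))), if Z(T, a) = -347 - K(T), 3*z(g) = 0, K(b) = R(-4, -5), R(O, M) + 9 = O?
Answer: 20628524130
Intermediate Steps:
R(O, M) = -9 + O
K(b) = -13 (K(b) = -9 - 4 = -13)
z(g) = 0 (z(g) = (1/3)*0 = 0)
Z(T, a) = -334 (Z(T, a) = -347 - 1*(-13) = -347 + 13 = -334)
(-238576 + 142723)*(-214876 + Z((13 - 1)**2, z(-6*5))) = (-238576 + 142723)*(-214876 - 334) = -95853*(-215210) = 20628524130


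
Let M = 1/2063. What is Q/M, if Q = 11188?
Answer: 23080844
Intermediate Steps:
M = 1/2063 ≈ 0.00048473
Q/M = 11188/(1/2063) = 11188*2063 = 23080844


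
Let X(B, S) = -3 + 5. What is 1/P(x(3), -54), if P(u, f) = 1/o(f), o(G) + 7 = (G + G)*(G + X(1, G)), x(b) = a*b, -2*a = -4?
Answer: 5609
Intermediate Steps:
a = 2 (a = -½*(-4) = 2)
X(B, S) = 2
x(b) = 2*b
o(G) = -7 + 2*G*(2 + G) (o(G) = -7 + (G + G)*(G + 2) = -7 + (2*G)*(2 + G) = -7 + 2*G*(2 + G))
P(u, f) = 1/(-7 + 2*f² + 4*f)
1/P(x(3), -54) = 1/(1/(-7 + 2*(-54)² + 4*(-54))) = 1/(1/(-7 + 2*2916 - 216)) = 1/(1/(-7 + 5832 - 216)) = 1/(1/5609) = 5609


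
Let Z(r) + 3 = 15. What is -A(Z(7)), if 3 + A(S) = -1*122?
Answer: 125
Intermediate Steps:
Z(r) = 12 (Z(r) = -3 + 15 = 12)
A(S) = -125 (A(S) = -3 - 1*122 = -3 - 122 = -125)
-A(Z(7)) = -1*(-125) = 125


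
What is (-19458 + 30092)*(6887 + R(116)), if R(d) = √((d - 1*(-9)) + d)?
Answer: 73236358 + 10634*√241 ≈ 7.3401e+7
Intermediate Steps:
R(d) = √(9 + 2*d) (R(d) = √((d + 9) + d) = √((9 + d) + d) = √(9 + 2*d))
(-19458 + 30092)*(6887 + R(116)) = (-19458 + 30092)*(6887 + √(9 + 2*116)) = 10634*(6887 + √(9 + 232)) = 10634*(6887 + √241) = 73236358 + 10634*√241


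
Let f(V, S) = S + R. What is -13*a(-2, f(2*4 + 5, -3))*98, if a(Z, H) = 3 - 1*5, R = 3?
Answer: 2548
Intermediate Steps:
f(V, S) = 3 + S (f(V, S) = S + 3 = 3 + S)
a(Z, H) = -2 (a(Z, H) = 3 - 5 = -2)
-13*a(-2, f(2*4 + 5, -3))*98 = -13*(-2)*98 = 26*98 = 2548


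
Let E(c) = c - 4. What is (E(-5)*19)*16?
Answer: -2736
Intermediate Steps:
E(c) = -4 + c
(E(-5)*19)*16 = ((-4 - 5)*19)*16 = -9*19*16 = -171*16 = -2736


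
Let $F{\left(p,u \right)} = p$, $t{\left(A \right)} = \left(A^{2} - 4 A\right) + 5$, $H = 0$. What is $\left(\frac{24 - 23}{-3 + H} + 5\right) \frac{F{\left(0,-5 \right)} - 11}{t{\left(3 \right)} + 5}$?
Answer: $- \frac{22}{3} \approx -7.3333$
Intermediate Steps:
$t{\left(A \right)} = 5 + A^{2} - 4 A$
$\left(\frac{24 - 23}{-3 + H} + 5\right) \frac{F{\left(0,-5 \right)} - 11}{t{\left(3 \right)} + 5} = \left(\frac{24 - 23}{-3 + 0} + 5\right) \frac{0 - 11}{\left(5 + 3^{2} - 12\right) + 5} = \left(1 \frac{1}{-3} + 5\right) \left(- \frac{11}{\left(5 + 9 - 12\right) + 5}\right) = \left(1 \left(- \frac{1}{3}\right) + 5\right) \left(- \frac{11}{2 + 5}\right) = \left(- \frac{1}{3} + 5\right) \left(- \frac{11}{7}\right) = \frac{14 \left(\left(-11\right) \frac{1}{7}\right)}{3} = \frac{14}{3} \left(- \frac{11}{7}\right) = - \frac{22}{3}$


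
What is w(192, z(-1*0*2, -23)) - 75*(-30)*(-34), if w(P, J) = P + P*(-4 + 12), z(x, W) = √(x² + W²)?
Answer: -74772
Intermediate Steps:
z(x, W) = √(W² + x²)
w(P, J) = 9*P (w(P, J) = P + P*8 = P + 8*P = 9*P)
w(192, z(-1*0*2, -23)) - 75*(-30)*(-34) = 9*192 - 75*(-30)*(-34) = 1728 + 2250*(-34) = 1728 - 76500 = -74772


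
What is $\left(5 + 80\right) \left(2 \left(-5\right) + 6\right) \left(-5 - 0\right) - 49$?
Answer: $1651$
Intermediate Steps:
$\left(5 + 80\right) \left(2 \left(-5\right) + 6\right) \left(-5 - 0\right) - 49 = 85 \left(-10 + 6\right) \left(-5 + 0\right) - 49 = 85 \left(\left(-4\right) \left(-5\right)\right) - 49 = 85 \cdot 20 - 49 = 1700 - 49 = 1651$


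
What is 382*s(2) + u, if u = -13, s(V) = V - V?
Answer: -13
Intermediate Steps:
s(V) = 0
382*s(2) + u = 382*0 - 13 = 0 - 13 = -13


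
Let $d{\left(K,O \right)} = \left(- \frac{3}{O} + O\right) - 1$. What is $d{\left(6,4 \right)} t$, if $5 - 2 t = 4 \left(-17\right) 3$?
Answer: $\frac{1881}{8} \approx 235.13$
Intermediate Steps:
$d{\left(K,O \right)} = -1 + O - \frac{3}{O}$ ($d{\left(K,O \right)} = \left(O - \frac{3}{O}\right) - 1 = -1 + O - \frac{3}{O}$)
$t = \frac{209}{2}$ ($t = \frac{5}{2} - \frac{4 \left(-17\right) 3}{2} = \frac{5}{2} - \frac{\left(-68\right) 3}{2} = \frac{5}{2} - -102 = \frac{5}{2} + 102 = \frac{209}{2} \approx 104.5$)
$d{\left(6,4 \right)} t = \left(-1 + 4 - \frac{3}{4}\right) \frac{209}{2} = \frac{9}{4} \cdot \frac{209}{2} = \frac{1881}{8}$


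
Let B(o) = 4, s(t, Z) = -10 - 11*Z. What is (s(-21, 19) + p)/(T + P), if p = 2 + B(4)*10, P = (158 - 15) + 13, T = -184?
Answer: 177/28 ≈ 6.3214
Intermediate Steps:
s(t, Z) = -10 - 11*Z
P = 156 (P = 143 + 13 = 156)
p = 42 (p = 2 + 4*10 = 2 + 40 = 42)
(s(-21, 19) + p)/(T + P) = ((-10 - 11*19) + 42)/(-184 + 156) = ((-10 - 209) + 42)/(-28) = (-219 + 42)*(-1/28) = -177*(-1/28) = 177/28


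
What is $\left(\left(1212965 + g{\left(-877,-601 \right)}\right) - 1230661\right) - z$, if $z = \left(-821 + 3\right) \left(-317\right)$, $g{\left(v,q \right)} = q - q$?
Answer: $-277002$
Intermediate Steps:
$g{\left(v,q \right)} = 0$
$z = 259306$ ($z = \left(-818\right) \left(-317\right) = 259306$)
$\left(\left(1212965 + g{\left(-877,-601 \right)}\right) - 1230661\right) - z = \left(\left(1212965 + 0\right) - 1230661\right) - 259306 = \left(1212965 - 1230661\right) - 259306 = -17696 - 259306 = -277002$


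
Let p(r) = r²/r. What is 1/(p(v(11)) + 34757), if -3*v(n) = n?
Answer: 3/104260 ≈ 2.8774e-5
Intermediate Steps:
v(n) = -n/3
p(r) = r
1/(p(v(11)) + 34757) = 1/(-⅓*11 + 34757) = 1/(-11/3 + 34757) = 1/(104260/3) = 3/104260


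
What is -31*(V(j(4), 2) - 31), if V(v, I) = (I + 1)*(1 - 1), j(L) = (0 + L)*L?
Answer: 961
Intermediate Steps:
j(L) = L**2 (j(L) = L*L = L**2)
V(v, I) = 0 (V(v, I) = (1 + I)*0 = 0)
-31*(V(j(4), 2) - 31) = -31*(0 - 31) = -31*(-31) = 961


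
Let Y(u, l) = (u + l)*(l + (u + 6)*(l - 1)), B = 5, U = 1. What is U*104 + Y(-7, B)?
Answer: 102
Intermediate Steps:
Y(u, l) = (l + u)*(l + (-1 + l)*(6 + u)) (Y(u, l) = (l + u)*(l + (6 + u)*(-1 + l)) = (l + u)*(l + (-1 + l)*(6 + u)))
U*104 + Y(-7, B) = 1*104 + (-1*(-7)**2 - 6*5 - 6*(-7) + 7*5**2 + 5*(-7)**2 - 7*5**2 + 6*5*(-7)) = 104 + (-1*49 - 30 + 42 + 7*25 + 5*49 - 7*25 - 210) = 104 + (-49 - 30 + 42 + 175 + 245 - 175 - 210) = 104 - 2 = 102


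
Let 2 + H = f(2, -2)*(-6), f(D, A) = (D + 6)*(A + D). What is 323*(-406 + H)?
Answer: -131784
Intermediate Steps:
f(D, A) = (6 + D)*(A + D)
H = -2 (H = -2 + (2**2 + 6*(-2) + 6*2 - 2*2)*(-6) = -2 + (4 - 12 + 12 - 4)*(-6) = -2 + 0*(-6) = -2 + 0 = -2)
323*(-406 + H) = 323*(-406 - 2) = 323*(-408) = -131784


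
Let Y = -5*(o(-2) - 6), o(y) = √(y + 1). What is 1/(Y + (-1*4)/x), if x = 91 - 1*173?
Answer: 50512/1559849 + 8405*I/1559849 ≈ 0.032383 + 0.0053883*I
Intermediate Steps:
x = -82 (x = 91 - 173 = -82)
o(y) = √(1 + y)
Y = 30 - 5*I (Y = -5*(√(1 - 2) - 6) = -5*(√(-1) - 6) = -5*(I - 6) = -5*(-6 + I) = 30 - 5*I ≈ 30.0 - 5.0*I)
1/(Y + (-1*4)/x) = 1/((30 - 5*I) - 1*4/(-82)) = 1/((30 - 5*I) - 4*(-1/82)) = 1/((30 - 5*I) + 2/41) = 1/(1232/41 - 5*I) = 1681*(1232/41 + 5*I)/1559849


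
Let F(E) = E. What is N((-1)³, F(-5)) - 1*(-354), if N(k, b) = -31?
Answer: 323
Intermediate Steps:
N((-1)³, F(-5)) - 1*(-354) = -31 - 1*(-354) = -31 + 354 = 323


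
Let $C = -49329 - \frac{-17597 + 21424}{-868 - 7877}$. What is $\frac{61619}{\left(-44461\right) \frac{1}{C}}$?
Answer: $\frac{26581098112082}{388811445} \approx 68365.0$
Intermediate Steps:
$C = - \frac{431378278}{8745}$ ($C = -49329 - \frac{3827}{-8745} = -49329 - 3827 \left(- \frac{1}{8745}\right) = -49329 - - \frac{3827}{8745} = -49329 + \frac{3827}{8745} = - \frac{431378278}{8745} \approx -49329.0$)
$\frac{61619}{\left(-44461\right) \frac{1}{C}} = \frac{61619}{\left(-44461\right) \frac{1}{- \frac{431378278}{8745}}} = \frac{61619}{\left(-44461\right) \left(- \frac{8745}{431378278}\right)} = \frac{61619}{\frac{388811445}{431378278}} = 61619 \cdot \frac{431378278}{388811445} = \frac{26581098112082}{388811445}$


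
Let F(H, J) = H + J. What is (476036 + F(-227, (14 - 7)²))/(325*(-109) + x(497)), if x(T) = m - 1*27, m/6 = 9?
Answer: -237929/17699 ≈ -13.443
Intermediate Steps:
m = 54 (m = 6*9 = 54)
x(T) = 27 (x(T) = 54 - 1*27 = 54 - 27 = 27)
(476036 + F(-227, (14 - 7)²))/(325*(-109) + x(497)) = (476036 + (-227 + (14 - 7)²))/(325*(-109) + 27) = (476036 + (-227 + 7²))/(-35425 + 27) = (476036 + (-227 + 49))/(-35398) = (476036 - 178)*(-1/35398) = 475858*(-1/35398) = -237929/17699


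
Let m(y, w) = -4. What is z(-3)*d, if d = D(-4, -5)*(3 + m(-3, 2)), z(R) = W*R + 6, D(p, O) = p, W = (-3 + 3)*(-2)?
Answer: 24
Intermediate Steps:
W = 0 (W = 0*(-2) = 0)
z(R) = 6 (z(R) = 0*R + 6 = 0 + 6 = 6)
d = 4 (d = -4*(3 - 4) = -4*(-1) = 4)
z(-3)*d = 6*4 = 24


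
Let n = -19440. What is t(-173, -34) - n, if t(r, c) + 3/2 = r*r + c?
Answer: 98667/2 ≈ 49334.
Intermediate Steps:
t(r, c) = -3/2 + c + r² (t(r, c) = -3/2 + (r*r + c) = -3/2 + (r² + c) = -3/2 + (c + r²) = -3/2 + c + r²)
t(-173, -34) - n = (-3/2 - 34 + (-173)²) - 1*(-19440) = (-3/2 - 34 + 29929) + 19440 = 59787/2 + 19440 = 98667/2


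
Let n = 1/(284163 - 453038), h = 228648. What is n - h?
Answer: -38612931001/168875 ≈ -2.2865e+5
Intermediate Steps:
n = -1/168875 (n = 1/(-168875) = -1/168875 ≈ -5.9215e-6)
n - h = -1/168875 - 1*228648 = -1/168875 - 228648 = -38612931001/168875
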